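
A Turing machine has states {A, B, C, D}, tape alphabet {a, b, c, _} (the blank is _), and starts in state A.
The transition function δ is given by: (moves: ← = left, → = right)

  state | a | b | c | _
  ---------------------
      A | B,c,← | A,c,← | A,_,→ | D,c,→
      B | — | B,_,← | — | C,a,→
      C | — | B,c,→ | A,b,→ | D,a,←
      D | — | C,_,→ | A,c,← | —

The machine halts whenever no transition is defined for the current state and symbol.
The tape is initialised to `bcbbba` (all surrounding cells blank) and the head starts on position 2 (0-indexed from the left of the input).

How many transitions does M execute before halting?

A | bc[b]bba__   read b → write c, move ←, go to A
A | b[c]cbba__   read c → write _, move →, go to A
A | b_[c]bba__   read c → write _, move →, go to A
A | b__[b]ba__   read b → write c, move ←, go to A
A | b_[_]cba__   read _ → write c, move →, go to D
D | b_c[c]ba__   read c → write c, move ←, go to A
A | b_[c]cba__   read c → write _, move →, go to A
A | b__[c]ba__   read c → write _, move →, go to A
A | b___[b]a__   read b → write c, move ←, go to A
A | b__[_]ca__   read _ → write c, move →, go to D
D | b__c[c]a__   read c → write c, move ←, go to A
A | b__[c]ca__   read c → write _, move →, go to A
A | b___[c]a__   read c → write _, move →, go to A
A | b____[a]__   read a → write c, move ←, go to B
B | b___[_]c__   read _ → write a, move →, go to C
C | b___a[c]__   read c → write b, move →, go to A
A | b___ab[_]_   read _ → write c, move →, go to D
D | b___abc[_]
M halts after 17 transitions.

17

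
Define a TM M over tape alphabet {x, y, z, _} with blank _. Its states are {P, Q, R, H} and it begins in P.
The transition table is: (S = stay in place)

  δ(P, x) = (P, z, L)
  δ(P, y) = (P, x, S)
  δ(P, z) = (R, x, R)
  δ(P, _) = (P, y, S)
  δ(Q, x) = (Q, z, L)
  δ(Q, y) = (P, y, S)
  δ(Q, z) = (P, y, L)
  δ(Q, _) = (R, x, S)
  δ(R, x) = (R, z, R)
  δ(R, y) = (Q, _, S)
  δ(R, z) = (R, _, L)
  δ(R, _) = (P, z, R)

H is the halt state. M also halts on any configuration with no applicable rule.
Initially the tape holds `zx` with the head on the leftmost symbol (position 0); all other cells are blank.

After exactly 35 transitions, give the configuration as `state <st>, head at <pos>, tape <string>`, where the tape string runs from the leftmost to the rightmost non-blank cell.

state R, head at 7, tape xzzzzzxz

state=P head=0 tape=[z]x______   (P,z)→(R,x,R)
state=R head=1 tape=x[x]______   (R,x)→(R,z,R)
state=R head=2 tape=xz[_]_____   (R,_)→(P,z,R)
state=P head=3 tape=xzz[_]____   (P,_)→(P,y,S)
state=P head=3 tape=xzz[y]____   (P,y)→(P,x,S)
state=P head=3 tape=xzz[x]____   (P,x)→(P,z,L)
state=P head=2 tape=xz[z]z____   (P,z)→(R,x,R)
state=R head=3 tape=xzx[z]____   (R,z)→(R,_,L)
state=R head=2 tape=xz[x]_____   (R,x)→(R,z,R)
state=R head=3 tape=xzz[_]____   (R,_)→(P,z,R)
state=P head=4 tape=xzzz[_]___   (P,_)→(P,y,S)
state=P head=4 tape=xzzz[y]___   (P,y)→(P,x,S)
state=P head=4 tape=xzzz[x]___   (P,x)→(P,z,L)
state=P head=3 tape=xzz[z]z___   (P,z)→(R,x,R)
state=R head=4 tape=xzzx[z]___   (R,z)→(R,_,L)
state=R head=3 tape=xzz[x]____   (R,x)→(R,z,R)
state=R head=4 tape=xzzz[_]___   (R,_)→(P,z,R)
state=P head=5 tape=xzzzz[_]__   (P,_)→(P,y,S)
state=P head=5 tape=xzzzz[y]__   (P,y)→(P,x,S)
state=P head=5 tape=xzzzz[x]__   (P,x)→(P,z,L)
state=P head=4 tape=xzzz[z]z__   (P,z)→(R,x,R)
state=R head=5 tape=xzzzx[z]__   (R,z)→(R,_,L)
state=R head=4 tape=xzzz[x]___   (R,x)→(R,z,R)
state=R head=5 tape=xzzzz[_]__   (R,_)→(P,z,R)
state=P head=6 tape=xzzzzz[_]_   (P,_)→(P,y,S)
state=P head=6 tape=xzzzzz[y]_   (P,y)→(P,x,S)
state=P head=6 tape=xzzzzz[x]_   (P,x)→(P,z,L)
state=P head=5 tape=xzzzz[z]z_   (P,z)→(R,x,R)
state=R head=6 tape=xzzzzx[z]_   (R,z)→(R,_,L)
state=R head=5 tape=xzzzz[x]__   (R,x)→(R,z,R)
state=R head=6 tape=xzzzzz[_]_   (R,_)→(P,z,R)
state=P head=7 tape=xzzzzzz[_]   (P,_)→(P,y,S)
state=P head=7 tape=xzzzzzz[y]   (P,y)→(P,x,S)
state=P head=7 tape=xzzzzzz[x]   (P,x)→(P,z,L)
state=P head=6 tape=xzzzzz[z]z   (P,z)→(R,x,R)
state=R head=7 tape=xzzzzzx[z]
After 35 steps: state R, head at 7, tape xzzzzzxz.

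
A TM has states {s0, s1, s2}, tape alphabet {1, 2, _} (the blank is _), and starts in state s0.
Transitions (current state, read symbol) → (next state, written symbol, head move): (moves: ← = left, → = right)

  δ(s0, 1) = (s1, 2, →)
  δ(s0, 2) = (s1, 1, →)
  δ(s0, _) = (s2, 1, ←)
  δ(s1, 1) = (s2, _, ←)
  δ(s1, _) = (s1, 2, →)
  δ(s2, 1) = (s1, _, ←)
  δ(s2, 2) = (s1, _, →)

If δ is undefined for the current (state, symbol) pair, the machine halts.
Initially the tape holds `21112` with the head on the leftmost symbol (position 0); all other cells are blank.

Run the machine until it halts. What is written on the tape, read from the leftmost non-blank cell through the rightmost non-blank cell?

state=s0 head=0 tape=_[2]1112   (s0,2)→(s1,1,→)
state=s1 head=1 tape=_1[1]112   (s1,1)→(s2,_,←)
state=s2 head=0 tape=_[1]_112   (s2,1)→(s1,_,←)
state=s1 head=-1 tape=[_]__112   (s1,_)→(s1,2,→)
state=s1 head=0 tape=2[_]_112   (s1,_)→(s1,2,→)
state=s1 head=1 tape=22[_]112   (s1,_)→(s1,2,→)
state=s1 head=2 tape=222[1]12   (s1,1)→(s2,_,←)
state=s2 head=1 tape=22[2]_12   (s2,2)→(s1,_,→)
state=s1 head=2 tape=22_[_]12   (s1,_)→(s1,2,→)
state=s1 head=3 tape=22_2[1]2   (s1,1)→(s2,_,←)
state=s2 head=2 tape=22_[2]_2   (s2,2)→(s1,_,→)
state=s1 head=3 tape=22__[_]2   (s1,_)→(s1,2,→)
state=s1 head=4 tape=22__2[2]
The non-blank tape span at halt is 22__22.

22__22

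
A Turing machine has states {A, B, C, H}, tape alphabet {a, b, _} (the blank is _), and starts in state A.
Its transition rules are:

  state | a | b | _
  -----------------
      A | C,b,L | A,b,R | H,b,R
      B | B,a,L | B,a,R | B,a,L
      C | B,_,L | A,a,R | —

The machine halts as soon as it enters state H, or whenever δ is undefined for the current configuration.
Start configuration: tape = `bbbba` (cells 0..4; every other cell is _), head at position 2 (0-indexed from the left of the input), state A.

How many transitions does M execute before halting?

state=A head=2 tape=bb[b]ba__   (A,b)→(A,b,R)
state=A head=3 tape=bbb[b]a__   (A,b)→(A,b,R)
state=A head=4 tape=bbbb[a]__   (A,a)→(C,b,L)
state=C head=3 tape=bbb[b]b__   (C,b)→(A,a,R)
state=A head=4 tape=bbba[b]__   (A,b)→(A,b,R)
state=A head=5 tape=bbbab[_]_   (A,_)→(H,b,R)
state=H head=6 tape=bbbabb[_]
M halts after 6 transitions.

6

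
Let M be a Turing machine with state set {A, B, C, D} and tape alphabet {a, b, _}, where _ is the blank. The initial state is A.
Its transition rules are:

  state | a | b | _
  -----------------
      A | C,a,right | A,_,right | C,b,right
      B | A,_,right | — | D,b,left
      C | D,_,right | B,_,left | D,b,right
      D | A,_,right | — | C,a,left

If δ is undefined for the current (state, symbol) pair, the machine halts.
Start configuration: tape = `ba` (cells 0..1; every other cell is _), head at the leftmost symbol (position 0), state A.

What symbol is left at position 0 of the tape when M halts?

_

state=A head=0 tape=[b]a______   (A,b)→(A,_,right)
state=A head=1 tape=_[a]______   (A,a)→(C,a,right)
state=C head=2 tape=_a[_]_____   (C,_)→(D,b,right)
state=D head=3 tape=_ab[_]____   (D,_)→(C,a,left)
state=C head=2 tape=_a[b]a____   (C,b)→(B,_,left)
state=B head=1 tape=_[a]_a____   (B,a)→(A,_,right)
state=A head=2 tape=__[_]a____   (A,_)→(C,b,right)
state=C head=3 tape=__b[a]____   (C,a)→(D,_,right)
state=D head=4 tape=__b_[_]___   (D,_)→(C,a,left)
state=C head=3 tape=__b[_]a___   (C,_)→(D,b,right)
state=D head=4 tape=__bb[a]___   (D,a)→(A,_,right)
state=A head=5 tape=__bb_[_]__   (A,_)→(C,b,right)
state=C head=6 tape=__bb_b[_]_   (C,_)→(D,b,right)
state=D head=7 tape=__bb_bb[_]   (D,_)→(C,a,left)
state=C head=6 tape=__bb_b[b]a   (C,b)→(B,_,left)
state=B head=5 tape=__bb_[b]_a
Cell 0 holds _ when M halts.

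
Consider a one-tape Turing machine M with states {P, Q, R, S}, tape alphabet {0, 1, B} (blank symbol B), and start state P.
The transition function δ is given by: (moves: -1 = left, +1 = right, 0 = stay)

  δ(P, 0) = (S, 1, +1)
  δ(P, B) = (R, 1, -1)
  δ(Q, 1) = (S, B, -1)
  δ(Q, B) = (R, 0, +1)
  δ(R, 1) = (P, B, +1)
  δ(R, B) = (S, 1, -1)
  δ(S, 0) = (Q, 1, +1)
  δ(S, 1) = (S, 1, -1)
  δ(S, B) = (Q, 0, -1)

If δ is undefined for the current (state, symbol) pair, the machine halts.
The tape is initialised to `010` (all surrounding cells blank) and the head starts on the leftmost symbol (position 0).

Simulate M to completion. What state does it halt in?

R

P | BB[0]10   read 0 → write 1, move +1, go to S
S | BB1[1]0   read 1 → write 1, move -1, go to S
S | BB[1]10   read 1 → write 1, move -1, go to S
S | B[B]110   read B → write 0, move -1, go to Q
Q | [B]0110   read B → write 0, move +1, go to R
R | 0[0]110
No transition is defined for (R, 0); M halts in state R.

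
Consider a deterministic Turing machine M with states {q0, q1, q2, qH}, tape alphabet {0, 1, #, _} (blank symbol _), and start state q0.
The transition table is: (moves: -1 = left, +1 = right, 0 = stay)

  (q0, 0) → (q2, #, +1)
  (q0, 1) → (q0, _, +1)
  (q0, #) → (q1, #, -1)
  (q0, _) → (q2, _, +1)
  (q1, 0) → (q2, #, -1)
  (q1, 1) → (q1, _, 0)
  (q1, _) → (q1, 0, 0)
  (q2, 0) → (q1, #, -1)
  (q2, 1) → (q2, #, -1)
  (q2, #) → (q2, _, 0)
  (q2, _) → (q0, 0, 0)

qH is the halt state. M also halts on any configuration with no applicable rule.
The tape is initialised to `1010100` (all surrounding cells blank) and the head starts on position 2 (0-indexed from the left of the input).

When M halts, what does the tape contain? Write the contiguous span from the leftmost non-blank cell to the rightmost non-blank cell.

10_###0

q0 | 10[1]0100   read 1 → write _, move +1, go to q0
q0 | 10_[0]100   read 0 → write #, move +1, go to q2
q2 | 10_#[1]00   read 1 → write #, move -1, go to q2
q2 | 10_[#]#00   read # → write _, move 0, go to q2
q2 | 10_[_]#00   read _ → write 0, move 0, go to q0
q0 | 10_[0]#00   read 0 → write #, move +1, go to q2
q2 | 10_#[#]00   read # → write _, move 0, go to q2
q2 | 10_#[_]00   read _ → write 0, move 0, go to q0
q0 | 10_#[0]00   read 0 → write #, move +1, go to q2
q2 | 10_##[0]0   read 0 → write #, move -1, go to q1
q1 | 10_#[#]#0
The non-blank tape span at halt is 10_###0.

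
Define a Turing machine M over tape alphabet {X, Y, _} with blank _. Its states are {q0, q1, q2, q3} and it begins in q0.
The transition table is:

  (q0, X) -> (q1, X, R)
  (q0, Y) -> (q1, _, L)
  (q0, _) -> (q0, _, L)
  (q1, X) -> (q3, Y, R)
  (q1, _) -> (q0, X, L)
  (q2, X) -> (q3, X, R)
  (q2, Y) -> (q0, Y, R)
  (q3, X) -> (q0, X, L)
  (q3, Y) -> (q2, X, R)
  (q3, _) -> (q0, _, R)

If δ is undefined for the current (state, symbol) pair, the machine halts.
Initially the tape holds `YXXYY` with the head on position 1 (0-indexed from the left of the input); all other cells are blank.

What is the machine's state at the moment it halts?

state=q0 head=1 tape=Y[X]XYY_   (q0,X)→(q1,X,R)
state=q1 head=2 tape=YX[X]YY_   (q1,X)→(q3,Y,R)
state=q3 head=3 tape=YXY[Y]Y_   (q3,Y)→(q2,X,R)
state=q2 head=4 tape=YXYX[Y]_   (q2,Y)→(q0,Y,R)
state=q0 head=5 tape=YXYXY[_]   (q0,_)→(q0,_,L)
state=q0 head=4 tape=YXYX[Y]_   (q0,Y)→(q1,_,L)
state=q1 head=3 tape=YXY[X]__   (q1,X)→(q3,Y,R)
state=q3 head=4 tape=YXYY[_]_   (q3,_)→(q0,_,R)
state=q0 head=5 tape=YXYY_[_]   (q0,_)→(q0,_,L)
state=q0 head=4 tape=YXYY[_]_   (q0,_)→(q0,_,L)
state=q0 head=3 tape=YXY[Y]__   (q0,Y)→(q1,_,L)
state=q1 head=2 tape=YX[Y]___
No transition is defined for (q1, Y); M halts in state q1.

q1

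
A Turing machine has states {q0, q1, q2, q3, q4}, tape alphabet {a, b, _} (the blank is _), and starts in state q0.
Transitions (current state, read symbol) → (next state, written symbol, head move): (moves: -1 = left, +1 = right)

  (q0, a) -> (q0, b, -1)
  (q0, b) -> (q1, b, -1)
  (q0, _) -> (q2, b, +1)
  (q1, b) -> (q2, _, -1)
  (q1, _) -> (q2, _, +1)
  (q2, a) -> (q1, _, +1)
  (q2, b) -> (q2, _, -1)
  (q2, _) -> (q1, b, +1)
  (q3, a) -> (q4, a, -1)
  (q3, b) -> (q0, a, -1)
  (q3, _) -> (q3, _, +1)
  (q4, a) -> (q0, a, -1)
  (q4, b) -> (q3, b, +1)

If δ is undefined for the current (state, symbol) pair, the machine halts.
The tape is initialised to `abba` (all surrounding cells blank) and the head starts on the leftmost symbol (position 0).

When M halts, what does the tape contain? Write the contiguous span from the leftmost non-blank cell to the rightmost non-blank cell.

state=q0 head=0 tape=__[a]bba   (q0,a)→(q0,b,-1)
state=q0 head=-1 tape=_[_]bbba   (q0,_)→(q2,b,+1)
state=q2 head=0 tape=_b[b]bba   (q2,b)→(q2,_,-1)
state=q2 head=-1 tape=_[b]_bba   (q2,b)→(q2,_,-1)
state=q2 head=-2 tape=[_]__bba   (q2,_)→(q1,b,+1)
state=q1 head=-1 tape=b[_]_bba   (q1,_)→(q2,_,+1)
state=q2 head=0 tape=b_[_]bba   (q2,_)→(q1,b,+1)
state=q1 head=1 tape=b_b[b]ba   (q1,b)→(q2,_,-1)
state=q2 head=0 tape=b_[b]_ba   (q2,b)→(q2,_,-1)
state=q2 head=-1 tape=b[_]__ba   (q2,_)→(q1,b,+1)
state=q1 head=0 tape=bb[_]_ba   (q1,_)→(q2,_,+1)
state=q2 head=1 tape=bb_[_]ba   (q2,_)→(q1,b,+1)
state=q1 head=2 tape=bb_b[b]a   (q1,b)→(q2,_,-1)
state=q2 head=1 tape=bb_[b]_a   (q2,b)→(q2,_,-1)
state=q2 head=0 tape=bb[_]__a   (q2,_)→(q1,b,+1)
state=q1 head=1 tape=bbb[_]_a   (q1,_)→(q2,_,+1)
state=q2 head=2 tape=bbb_[_]a   (q2,_)→(q1,b,+1)
state=q1 head=3 tape=bbb_b[a]
The non-blank tape span at halt is bbb_ba.

bbb_ba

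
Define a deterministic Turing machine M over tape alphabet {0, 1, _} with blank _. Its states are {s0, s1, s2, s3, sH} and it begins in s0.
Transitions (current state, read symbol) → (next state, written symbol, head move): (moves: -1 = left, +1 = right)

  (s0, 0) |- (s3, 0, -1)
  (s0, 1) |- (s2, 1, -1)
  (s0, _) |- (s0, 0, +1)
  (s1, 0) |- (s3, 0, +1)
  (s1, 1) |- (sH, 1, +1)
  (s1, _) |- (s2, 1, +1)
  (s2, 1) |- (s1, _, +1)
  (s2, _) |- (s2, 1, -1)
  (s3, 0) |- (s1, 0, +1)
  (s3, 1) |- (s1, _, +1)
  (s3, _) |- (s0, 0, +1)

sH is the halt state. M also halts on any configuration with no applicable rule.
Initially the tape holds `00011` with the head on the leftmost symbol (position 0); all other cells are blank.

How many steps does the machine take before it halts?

9

s0 | _[0]0011_   read 0 → write 0, move -1, go to s3
s3 | [_]00011_   read _ → write 0, move +1, go to s0
s0 | 0[0]0011_   read 0 → write 0, move -1, go to s3
s3 | [0]00011_   read 0 → write 0, move +1, go to s1
s1 | 0[0]0011_   read 0 → write 0, move +1, go to s3
s3 | 00[0]011_   read 0 → write 0, move +1, go to s1
s1 | 000[0]11_   read 0 → write 0, move +1, go to s3
s3 | 0000[1]1_   read 1 → write _, move +1, go to s1
s1 | 0000_[1]_   read 1 → write 1, move +1, go to sH
sH | 0000_1[_]
M halts after 9 transitions.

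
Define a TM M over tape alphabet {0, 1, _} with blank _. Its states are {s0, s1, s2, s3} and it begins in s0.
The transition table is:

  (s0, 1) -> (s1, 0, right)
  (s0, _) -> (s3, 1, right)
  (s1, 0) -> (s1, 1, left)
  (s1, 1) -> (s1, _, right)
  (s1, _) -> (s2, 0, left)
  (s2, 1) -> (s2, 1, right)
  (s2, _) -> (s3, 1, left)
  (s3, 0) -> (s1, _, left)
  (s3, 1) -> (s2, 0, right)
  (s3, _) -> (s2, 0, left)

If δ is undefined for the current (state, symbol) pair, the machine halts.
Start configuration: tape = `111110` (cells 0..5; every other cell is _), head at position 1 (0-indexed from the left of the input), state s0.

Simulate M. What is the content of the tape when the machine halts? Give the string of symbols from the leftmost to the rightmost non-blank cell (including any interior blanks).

100101

s0 | 1[1]1110   read 1 → write 0, move right, go to s1
s1 | 10[1]110   read 1 → write _, move right, go to s1
s1 | 10_[1]10   read 1 → write _, move right, go to s1
s1 | 10__[1]0   read 1 → write _, move right, go to s1
s1 | 10___[0]   read 0 → write 1, move left, go to s1
s1 | 10__[_]1   read _ → write 0, move left, go to s2
s2 | 10_[_]01   read _ → write 1, move left, go to s3
s3 | 10[_]101   read _ → write 0, move left, go to s2
s2 | 1[0]0101
The non-blank tape span at halt is 100101.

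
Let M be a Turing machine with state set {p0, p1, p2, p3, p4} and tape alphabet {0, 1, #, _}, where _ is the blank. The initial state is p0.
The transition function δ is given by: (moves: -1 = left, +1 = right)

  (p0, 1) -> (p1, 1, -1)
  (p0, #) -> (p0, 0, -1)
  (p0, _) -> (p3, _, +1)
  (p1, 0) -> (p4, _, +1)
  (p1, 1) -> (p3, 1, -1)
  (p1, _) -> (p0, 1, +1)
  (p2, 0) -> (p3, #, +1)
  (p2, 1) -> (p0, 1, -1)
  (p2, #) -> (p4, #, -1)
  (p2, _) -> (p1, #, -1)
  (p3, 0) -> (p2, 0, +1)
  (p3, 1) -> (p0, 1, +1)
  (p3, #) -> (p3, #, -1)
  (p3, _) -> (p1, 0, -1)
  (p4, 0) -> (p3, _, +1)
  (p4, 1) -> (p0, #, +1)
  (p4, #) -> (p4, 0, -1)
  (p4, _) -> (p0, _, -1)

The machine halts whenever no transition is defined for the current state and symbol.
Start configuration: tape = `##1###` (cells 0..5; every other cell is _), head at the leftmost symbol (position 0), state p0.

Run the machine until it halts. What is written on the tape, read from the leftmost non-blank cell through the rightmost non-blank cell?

10#1###

state=p0 head=0 tape=_[#]#1###   (p0,#)→(p0,0,-1)
state=p0 head=-1 tape=[_]0#1###   (p0,_)→(p3,_,+1)
state=p3 head=0 tape=_[0]#1###   (p3,0)→(p2,0,+1)
state=p2 head=1 tape=_0[#]1###   (p2,#)→(p4,#,-1)
state=p4 head=0 tape=_[0]#1###   (p4,0)→(p3,_,+1)
state=p3 head=1 tape=__[#]1###   (p3,#)→(p3,#,-1)
state=p3 head=0 tape=_[_]#1###   (p3,_)→(p1,0,-1)
state=p1 head=-1 tape=[_]0#1###   (p1,_)→(p0,1,+1)
state=p0 head=0 tape=1[0]#1###
The non-blank tape span at halt is 10#1###.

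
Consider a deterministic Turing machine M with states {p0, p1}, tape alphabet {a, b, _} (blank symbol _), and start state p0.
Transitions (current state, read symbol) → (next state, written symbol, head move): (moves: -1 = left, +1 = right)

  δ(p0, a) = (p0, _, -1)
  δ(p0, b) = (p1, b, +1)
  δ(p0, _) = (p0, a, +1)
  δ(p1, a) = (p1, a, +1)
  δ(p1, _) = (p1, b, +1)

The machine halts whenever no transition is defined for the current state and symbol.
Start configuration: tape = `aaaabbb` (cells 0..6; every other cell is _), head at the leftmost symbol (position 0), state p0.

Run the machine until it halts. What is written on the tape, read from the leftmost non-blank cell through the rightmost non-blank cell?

p0 | ____[a]aaabbb   read a → write _, move -1, go to p0
p0 | ___[_]_aaabbb   read _ → write a, move +1, go to p0
p0 | ___a[_]aaabbb   read _ → write a, move +1, go to p0
p0 | ___aa[a]aabbb   read a → write _, move -1, go to p0
p0 | ___a[a]_aabbb   read a → write _, move -1, go to p0
p0 | ___[a]__aabbb   read a → write _, move -1, go to p0
p0 | __[_]___aabbb   read _ → write a, move +1, go to p0
p0 | __a[_]__aabbb   read _ → write a, move +1, go to p0
p0 | __aa[_]_aabbb   read _ → write a, move +1, go to p0
p0 | __aaa[_]aabbb   read _ → write a, move +1, go to p0
p0 | __aaaa[a]abbb   read a → write _, move -1, go to p0
p0 | __aaa[a]_abbb   read a → write _, move -1, go to p0
p0 | __aa[a]__abbb   read a → write _, move -1, go to p0
p0 | __a[a]___abbb   read a → write _, move -1, go to p0
p0 | __[a]____abbb   read a → write _, move -1, go to p0
p0 | _[_]_____abbb   read _ → write a, move +1, go to p0
p0 | _a[_]____abbb   read _ → write a, move +1, go to p0
p0 | _aa[_]___abbb   read _ → write a, move +1, go to p0
p0 | _aaa[_]__abbb   read _ → write a, move +1, go to p0
p0 | _aaaa[_]_abbb   read _ → write a, move +1, go to p0
p0 | _aaaaa[_]abbb   read _ → write a, move +1, go to p0
p0 | _aaaaaa[a]bbb   read a → write _, move -1, go to p0
p0 | _aaaaa[a]_bbb   read a → write _, move -1, go to p0
p0 | _aaaa[a]__bbb   read a → write _, move -1, go to p0
p0 | _aaa[a]___bbb   read a → write _, move -1, go to p0
p0 | _aa[a]____bbb   read a → write _, move -1, go to p0
p0 | _a[a]_____bbb   read a → write _, move -1, go to p0
p0 | _[a]______bbb   read a → write _, move -1, go to p0
p0 | [_]_______bbb   read _ → write a, move +1, go to p0
p0 | a[_]______bbb   read _ → write a, move +1, go to p0
p0 | aa[_]_____bbb   read _ → write a, move +1, go to p0
p0 | aaa[_]____bbb   read _ → write a, move +1, go to p0
p0 | aaaa[_]___bbb   read _ → write a, move +1, go to p0
p0 | aaaaa[_]__bbb   read _ → write a, move +1, go to p0
p0 | aaaaaa[_]_bbb   read _ → write a, move +1, go to p0
p0 | aaaaaaa[_]bbb   read _ → write a, move +1, go to p0
p0 | aaaaaaaa[b]bb   read b → write b, move +1, go to p1
p1 | aaaaaaaab[b]b
The non-blank tape span at halt is aaaaaaaabbb.

aaaaaaaabbb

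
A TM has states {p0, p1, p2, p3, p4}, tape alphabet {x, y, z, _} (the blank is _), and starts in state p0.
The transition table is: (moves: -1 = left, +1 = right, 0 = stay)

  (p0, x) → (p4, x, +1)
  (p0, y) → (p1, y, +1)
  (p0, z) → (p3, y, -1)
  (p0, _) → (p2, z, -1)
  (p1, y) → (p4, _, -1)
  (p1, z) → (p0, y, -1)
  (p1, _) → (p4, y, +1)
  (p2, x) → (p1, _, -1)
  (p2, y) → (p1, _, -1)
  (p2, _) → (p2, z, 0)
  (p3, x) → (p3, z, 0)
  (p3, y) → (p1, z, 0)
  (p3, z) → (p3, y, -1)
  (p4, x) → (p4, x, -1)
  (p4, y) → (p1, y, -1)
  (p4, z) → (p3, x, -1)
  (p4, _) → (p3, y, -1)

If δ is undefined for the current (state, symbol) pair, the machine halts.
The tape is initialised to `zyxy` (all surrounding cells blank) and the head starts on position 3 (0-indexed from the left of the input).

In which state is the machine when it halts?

state=p0 head=3 tape=zyx[y]__   (p0,y)→(p1,y,+1)
state=p1 head=4 tape=zyxy[_]_   (p1,_)→(p4,y,+1)
state=p4 head=5 tape=zyxyy[_]   (p4,_)→(p3,y,-1)
state=p3 head=4 tape=zyxy[y]y   (p3,y)→(p1,z,0)
state=p1 head=4 tape=zyxy[z]y   (p1,z)→(p0,y,-1)
state=p0 head=3 tape=zyx[y]yy   (p0,y)→(p1,y,+1)
state=p1 head=4 tape=zyxy[y]y   (p1,y)→(p4,_,-1)
state=p4 head=3 tape=zyx[y]_y   (p4,y)→(p1,y,-1)
state=p1 head=2 tape=zy[x]y_y
No transition is defined for (p1, x); M halts in state p1.

p1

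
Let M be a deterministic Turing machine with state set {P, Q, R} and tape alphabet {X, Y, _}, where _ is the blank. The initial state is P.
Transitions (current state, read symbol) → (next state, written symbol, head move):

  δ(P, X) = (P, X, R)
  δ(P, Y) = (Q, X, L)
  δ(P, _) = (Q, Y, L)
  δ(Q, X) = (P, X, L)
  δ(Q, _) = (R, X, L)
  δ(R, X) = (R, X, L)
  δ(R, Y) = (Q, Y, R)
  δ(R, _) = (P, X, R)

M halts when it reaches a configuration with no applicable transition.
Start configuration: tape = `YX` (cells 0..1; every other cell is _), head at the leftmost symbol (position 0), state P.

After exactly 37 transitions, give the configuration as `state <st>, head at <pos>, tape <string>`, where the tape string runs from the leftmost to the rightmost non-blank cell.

P | __[Y]X____   read Y → write X, move L, go to Q
Q | _[_]XX____   read _ → write X, move L, go to R
R | [_]XXX____   read _ → write X, move R, go to P
P | X[X]XX____   read X → write X, move R, go to P
P | XX[X]X____   read X → write X, move R, go to P
P | XXX[X]____   read X → write X, move R, go to P
P | XXXX[_]___   read _ → write Y, move L, go to Q
Q | XXX[X]Y___   read X → write X, move L, go to P
P | XX[X]XY___   read X → write X, move R, go to P
P | XXX[X]Y___   read X → write X, move R, go to P
P | XXXX[Y]___   read Y → write X, move L, go to Q
Q | XXX[X]X___   read X → write X, move L, go to P
P | XX[X]XX___   read X → write X, move R, go to P
P | XXX[X]X___   read X → write X, move R, go to P
P | XXXX[X]___   read X → write X, move R, go to P
P | XXXXX[_]__   read _ → write Y, move L, go to Q
Q | XXXX[X]Y__   read X → write X, move L, go to P
P | XXX[X]XY__   read X → write X, move R, go to P
P | XXXX[X]Y__   read X → write X, move R, go to P
P | XXXXX[Y]__   read Y → write X, move L, go to Q
Q | XXXX[X]X__   read X → write X, move L, go to P
P | XXX[X]XX__   read X → write X, move R, go to P
P | XXXX[X]X__   read X → write X, move R, go to P
P | XXXXX[X]__   read X → write X, move R, go to P
P | XXXXXX[_]_   read _ → write Y, move L, go to Q
Q | XXXXX[X]Y_   read X → write X, move L, go to P
P | XXXX[X]XY_   read X → write X, move R, go to P
P | XXXXX[X]Y_   read X → write X, move R, go to P
P | XXXXXX[Y]_   read Y → write X, move L, go to Q
Q | XXXXX[X]X_   read X → write X, move L, go to P
P | XXXX[X]XX_   read X → write X, move R, go to P
P | XXXXX[X]X_   read X → write X, move R, go to P
P | XXXXXX[X]_   read X → write X, move R, go to P
P | XXXXXXX[_]   read _ → write Y, move L, go to Q
Q | XXXXXX[X]Y   read X → write X, move L, go to P
P | XXXXX[X]XY   read X → write X, move R, go to P
P | XXXXXX[X]Y   read X → write X, move R, go to P
P | XXXXXXX[Y]
After 37 steps: state P, head at 5, tape XXXXXXXY.

state P, head at 5, tape XXXXXXXY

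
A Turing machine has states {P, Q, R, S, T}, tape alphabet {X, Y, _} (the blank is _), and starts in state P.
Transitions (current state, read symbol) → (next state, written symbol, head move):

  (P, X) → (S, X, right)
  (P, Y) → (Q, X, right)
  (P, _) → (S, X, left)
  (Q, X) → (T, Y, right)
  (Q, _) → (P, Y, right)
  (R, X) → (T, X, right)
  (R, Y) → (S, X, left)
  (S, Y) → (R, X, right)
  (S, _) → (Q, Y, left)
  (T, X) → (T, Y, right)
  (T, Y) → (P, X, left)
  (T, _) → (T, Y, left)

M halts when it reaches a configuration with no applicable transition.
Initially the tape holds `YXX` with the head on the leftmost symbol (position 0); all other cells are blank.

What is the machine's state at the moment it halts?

S

state=P head=0 tape=[Y]XX__   (P,Y)→(Q,X,right)
state=Q head=1 tape=X[X]X__   (Q,X)→(T,Y,right)
state=T head=2 tape=XY[X]__   (T,X)→(T,Y,right)
state=T head=3 tape=XYY[_]_   (T,_)→(T,Y,left)
state=T head=2 tape=XY[Y]Y_   (T,Y)→(P,X,left)
state=P head=1 tape=X[Y]XY_   (P,Y)→(Q,X,right)
state=Q head=2 tape=XX[X]Y_   (Q,X)→(T,Y,right)
state=T head=3 tape=XXY[Y]_   (T,Y)→(P,X,left)
state=P head=2 tape=XX[Y]X_   (P,Y)→(Q,X,right)
state=Q head=3 tape=XXX[X]_   (Q,X)→(T,Y,right)
state=T head=4 tape=XXXY[_]   (T,_)→(T,Y,left)
state=T head=3 tape=XXX[Y]Y   (T,Y)→(P,X,left)
state=P head=2 tape=XX[X]XY   (P,X)→(S,X,right)
state=S head=3 tape=XXX[X]Y
No transition is defined for (S, X); M halts in state S.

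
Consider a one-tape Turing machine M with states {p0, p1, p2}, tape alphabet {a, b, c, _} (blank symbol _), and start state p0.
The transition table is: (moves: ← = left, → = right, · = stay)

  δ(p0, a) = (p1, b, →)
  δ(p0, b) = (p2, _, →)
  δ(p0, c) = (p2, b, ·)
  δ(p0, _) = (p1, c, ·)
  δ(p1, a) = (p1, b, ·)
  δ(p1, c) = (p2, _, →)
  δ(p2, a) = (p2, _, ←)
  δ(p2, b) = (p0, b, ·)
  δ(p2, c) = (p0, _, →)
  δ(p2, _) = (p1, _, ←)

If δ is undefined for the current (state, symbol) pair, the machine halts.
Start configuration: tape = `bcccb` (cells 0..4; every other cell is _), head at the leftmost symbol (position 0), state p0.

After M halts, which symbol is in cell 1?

_

p0 | [b]cccb_   read b → write _, move →, go to p2
p2 | _[c]ccb_   read c → write _, move →, go to p0
p0 | __[c]cb_   read c → write b, move ·, go to p2
p2 | __[b]cb_   read b → write b, move ·, go to p0
p0 | __[b]cb_   read b → write _, move →, go to p2
p2 | ___[c]b_   read c → write _, move →, go to p0
p0 | ____[b]_   read b → write _, move →, go to p2
p2 | _____[_]   read _ → write _, move ←, go to p1
p1 | ____[_]_
Cell 1 holds _ when M halts.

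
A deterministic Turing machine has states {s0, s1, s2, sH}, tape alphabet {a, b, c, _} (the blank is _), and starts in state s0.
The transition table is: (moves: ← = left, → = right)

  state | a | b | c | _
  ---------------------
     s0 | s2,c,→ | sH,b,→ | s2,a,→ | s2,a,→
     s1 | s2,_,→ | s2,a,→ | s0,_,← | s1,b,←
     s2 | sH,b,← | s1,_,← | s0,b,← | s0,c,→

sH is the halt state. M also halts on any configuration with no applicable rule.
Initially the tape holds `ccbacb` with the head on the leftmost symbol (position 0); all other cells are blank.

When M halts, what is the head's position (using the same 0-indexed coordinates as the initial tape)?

s0 | _[c]cbacb_   read c → write a, move →, go to s2
s2 | _a[c]bacb_   read c → write b, move ←, go to s0
s0 | _[a]bbacb_   read a → write c, move →, go to s2
s2 | _c[b]bacb_   read b → write _, move ←, go to s1
s1 | _[c]_bacb_   read c → write _, move ←, go to s0
s0 | [_]__bacb_   read _ → write a, move →, go to s2
s2 | a[_]_bacb_   read _ → write c, move →, go to s0
s0 | ac[_]bacb_   read _ → write a, move →, go to s2
s2 | aca[b]acb_   read b → write _, move ←, go to s1
s1 | ac[a]_acb_   read a → write _, move →, go to s2
s2 | ac_[_]acb_   read _ → write c, move →, go to s0
s0 | ac_c[a]cb_   read a → write c, move →, go to s2
s2 | ac_cc[c]b_   read c → write b, move ←, go to s0
s0 | ac_c[c]bb_   read c → write a, move →, go to s2
s2 | ac_ca[b]b_   read b → write _, move ←, go to s1
s1 | ac_c[a]_b_   read a → write _, move →, go to s2
s2 | ac_c_[_]b_   read _ → write c, move →, go to s0
s0 | ac_c_c[b]_   read b → write b, move →, go to sH
sH | ac_c_cb[_]
At halt the head is at cell 6.

6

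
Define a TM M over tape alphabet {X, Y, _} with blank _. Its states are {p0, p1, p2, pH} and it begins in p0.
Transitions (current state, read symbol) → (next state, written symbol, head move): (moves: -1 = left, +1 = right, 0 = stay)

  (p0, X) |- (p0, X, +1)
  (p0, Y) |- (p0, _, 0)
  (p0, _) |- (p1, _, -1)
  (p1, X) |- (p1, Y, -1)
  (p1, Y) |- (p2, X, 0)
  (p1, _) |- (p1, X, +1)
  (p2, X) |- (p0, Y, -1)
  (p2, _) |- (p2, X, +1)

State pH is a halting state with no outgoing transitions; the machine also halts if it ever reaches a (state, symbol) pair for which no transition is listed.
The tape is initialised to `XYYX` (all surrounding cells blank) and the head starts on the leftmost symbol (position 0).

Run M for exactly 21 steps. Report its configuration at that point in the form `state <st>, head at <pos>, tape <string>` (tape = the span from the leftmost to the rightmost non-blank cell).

state p0, head at -3, tape XY___YX

p0 | ___[X]YYX   read X → write X, move +1, go to p0
p0 | ___X[Y]YX   read Y → write _, move 0, go to p0
p0 | ___X[_]YX   read _ → write _, move -1, go to p1
p1 | ___[X]_YX   read X → write Y, move -1, go to p1
p1 | __[_]Y_YX   read _ → write X, move +1, go to p1
p1 | __X[Y]_YX   read Y → write X, move 0, go to p2
p2 | __X[X]_YX   read X → write Y, move -1, go to p0
p0 | __[X]Y_YX   read X → write X, move +1, go to p0
p0 | __X[Y]_YX   read Y → write _, move 0, go to p0
p0 | __X[_]_YX   read _ → write _, move -1, go to p1
p1 | __[X]__YX   read X → write Y, move -1, go to p1
p1 | _[_]Y__YX   read _ → write X, move +1, go to p1
p1 | _X[Y]__YX   read Y → write X, move 0, go to p2
p2 | _X[X]__YX   read X → write Y, move -1, go to p0
p0 | _[X]Y__YX   read X → write X, move +1, go to p0
p0 | _X[Y]__YX   read Y → write _, move 0, go to p0
p0 | _X[_]__YX   read _ → write _, move -1, go to p1
p1 | _[X]___YX   read X → write Y, move -1, go to p1
p1 | [_]Y___YX   read _ → write X, move +1, go to p1
p1 | X[Y]___YX   read Y → write X, move 0, go to p2
p2 | X[X]___YX   read X → write Y, move -1, go to p0
p0 | [X]Y___YX
After 21 steps: state p0, head at -3, tape XY___YX.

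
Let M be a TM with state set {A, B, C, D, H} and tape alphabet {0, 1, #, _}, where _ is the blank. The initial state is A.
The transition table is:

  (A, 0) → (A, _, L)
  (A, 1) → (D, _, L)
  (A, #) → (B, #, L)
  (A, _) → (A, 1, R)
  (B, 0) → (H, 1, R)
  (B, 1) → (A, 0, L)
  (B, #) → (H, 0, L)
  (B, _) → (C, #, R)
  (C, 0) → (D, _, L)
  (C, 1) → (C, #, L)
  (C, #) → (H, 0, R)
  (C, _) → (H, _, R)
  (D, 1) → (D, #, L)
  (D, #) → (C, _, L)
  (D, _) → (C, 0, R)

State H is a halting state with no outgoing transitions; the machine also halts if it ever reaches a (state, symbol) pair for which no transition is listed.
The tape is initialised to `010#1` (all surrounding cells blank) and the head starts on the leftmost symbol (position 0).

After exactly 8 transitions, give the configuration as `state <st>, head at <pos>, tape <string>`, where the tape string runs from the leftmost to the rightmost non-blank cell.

state H, head at 0, tape 00#_0#1

A | __[0]10#1   read 0 → write _, move L, go to A
A | _[_]_10#1   read _ → write 1, move R, go to A
A | _1[_]10#1   read _ → write 1, move R, go to A
A | _11[1]0#1   read 1 → write _, move L, go to D
D | _1[1]_0#1   read 1 → write #, move L, go to D
D | _[1]#_0#1   read 1 → write #, move L, go to D
D | [_]##_0#1   read _ → write 0, move R, go to C
C | 0[#]#_0#1   read # → write 0, move R, go to H
H | 00[#]_0#1
After 8 steps: state H, head at 0, tape 00#_0#1.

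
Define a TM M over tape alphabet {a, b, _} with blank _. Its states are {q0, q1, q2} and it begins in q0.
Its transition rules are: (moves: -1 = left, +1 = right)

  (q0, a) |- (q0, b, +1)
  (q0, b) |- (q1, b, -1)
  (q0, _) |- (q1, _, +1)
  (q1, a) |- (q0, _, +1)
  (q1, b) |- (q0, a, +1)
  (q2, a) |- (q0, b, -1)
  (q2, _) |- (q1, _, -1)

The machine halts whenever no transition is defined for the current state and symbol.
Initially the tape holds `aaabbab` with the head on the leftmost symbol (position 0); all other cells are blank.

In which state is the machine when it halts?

state=q0 head=0 tape=[a]aabbab   (q0,a)→(q0,b,+1)
state=q0 head=1 tape=b[a]abbab   (q0,a)→(q0,b,+1)
state=q0 head=2 tape=bb[a]bbab   (q0,a)→(q0,b,+1)
state=q0 head=3 tape=bbb[b]bab   (q0,b)→(q1,b,-1)
state=q1 head=2 tape=bb[b]bbab   (q1,b)→(q0,a,+1)
state=q0 head=3 tape=bba[b]bab   (q0,b)→(q1,b,-1)
state=q1 head=2 tape=bb[a]bbab   (q1,a)→(q0,_,+1)
state=q0 head=3 tape=bb_[b]bab   (q0,b)→(q1,b,-1)
state=q1 head=2 tape=bb[_]bbab
No transition is defined for (q1, _); M halts in state q1.

q1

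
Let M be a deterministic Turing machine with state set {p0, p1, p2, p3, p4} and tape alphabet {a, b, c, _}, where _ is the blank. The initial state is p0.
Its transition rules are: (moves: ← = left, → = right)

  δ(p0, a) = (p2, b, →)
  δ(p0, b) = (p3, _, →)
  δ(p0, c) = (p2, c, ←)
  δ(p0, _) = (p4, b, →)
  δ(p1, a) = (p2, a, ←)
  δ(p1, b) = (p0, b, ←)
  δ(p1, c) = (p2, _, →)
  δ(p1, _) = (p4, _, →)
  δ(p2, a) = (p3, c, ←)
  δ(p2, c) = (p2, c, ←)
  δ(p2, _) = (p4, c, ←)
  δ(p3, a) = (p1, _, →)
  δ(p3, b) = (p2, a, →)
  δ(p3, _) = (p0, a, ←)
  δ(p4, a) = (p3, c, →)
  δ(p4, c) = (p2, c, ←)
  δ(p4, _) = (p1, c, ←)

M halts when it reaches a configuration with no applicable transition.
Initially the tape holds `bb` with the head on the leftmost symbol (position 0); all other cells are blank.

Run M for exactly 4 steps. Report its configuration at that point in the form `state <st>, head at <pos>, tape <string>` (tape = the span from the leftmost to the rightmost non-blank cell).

state=p0 head=0 tape=[b]b_   (p0,b)→(p3,_,→)
state=p3 head=1 tape=_[b]_   (p3,b)→(p2,a,→)
state=p2 head=2 tape=_a[_]   (p2,_)→(p4,c,←)
state=p4 head=1 tape=_[a]c   (p4,a)→(p3,c,→)
state=p3 head=2 tape=_c[c]
After 4 steps: state p3, head at 2, tape cc.

state p3, head at 2, tape cc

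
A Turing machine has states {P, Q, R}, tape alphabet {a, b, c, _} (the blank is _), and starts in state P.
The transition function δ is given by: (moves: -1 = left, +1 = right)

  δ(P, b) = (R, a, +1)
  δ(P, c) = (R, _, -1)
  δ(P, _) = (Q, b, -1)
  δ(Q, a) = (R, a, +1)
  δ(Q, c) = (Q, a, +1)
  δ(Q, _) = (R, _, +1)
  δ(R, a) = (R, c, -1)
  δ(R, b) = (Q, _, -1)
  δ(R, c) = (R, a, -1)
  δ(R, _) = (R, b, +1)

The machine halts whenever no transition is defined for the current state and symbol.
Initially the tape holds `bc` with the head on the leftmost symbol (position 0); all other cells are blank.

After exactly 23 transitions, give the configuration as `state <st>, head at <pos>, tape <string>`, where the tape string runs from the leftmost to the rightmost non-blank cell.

state=P head=0 tape=__[b]c   (P,b)→(R,a,+1)
state=R head=1 tape=__a[c]   (R,c)→(R,a,-1)
state=R head=0 tape=__[a]a   (R,a)→(R,c,-1)
state=R head=-1 tape=_[_]ca   (R,_)→(R,b,+1)
state=R head=0 tape=_b[c]a   (R,c)→(R,a,-1)
state=R head=-1 tape=_[b]aa   (R,b)→(Q,_,-1)
state=Q head=-2 tape=[_]_aa   (Q,_)→(R,_,+1)
state=R head=-1 tape=_[_]aa   (R,_)→(R,b,+1)
state=R head=0 tape=_b[a]a   (R,a)→(R,c,-1)
state=R head=-1 tape=_[b]ca   (R,b)→(Q,_,-1)
state=Q head=-2 tape=[_]_ca   (Q,_)→(R,_,+1)
state=R head=-1 tape=_[_]ca   (R,_)→(R,b,+1)
state=R head=0 tape=_b[c]a   (R,c)→(R,a,-1)
state=R head=-1 tape=_[b]aa   (R,b)→(Q,_,-1)
state=Q head=-2 tape=[_]_aa   (Q,_)→(R,_,+1)
state=R head=-1 tape=_[_]aa   (R,_)→(R,b,+1)
state=R head=0 tape=_b[a]a   (R,a)→(R,c,-1)
state=R head=-1 tape=_[b]ca   (R,b)→(Q,_,-1)
state=Q head=-2 tape=[_]_ca   (Q,_)→(R,_,+1)
state=R head=-1 tape=_[_]ca   (R,_)→(R,b,+1)
state=R head=0 tape=_b[c]a   (R,c)→(R,a,-1)
state=R head=-1 tape=_[b]aa   (R,b)→(Q,_,-1)
state=Q head=-2 tape=[_]_aa   (Q,_)→(R,_,+1)
state=R head=-1 tape=_[_]aa
After 23 steps: state R, head at -1, tape aa.

state R, head at -1, tape aa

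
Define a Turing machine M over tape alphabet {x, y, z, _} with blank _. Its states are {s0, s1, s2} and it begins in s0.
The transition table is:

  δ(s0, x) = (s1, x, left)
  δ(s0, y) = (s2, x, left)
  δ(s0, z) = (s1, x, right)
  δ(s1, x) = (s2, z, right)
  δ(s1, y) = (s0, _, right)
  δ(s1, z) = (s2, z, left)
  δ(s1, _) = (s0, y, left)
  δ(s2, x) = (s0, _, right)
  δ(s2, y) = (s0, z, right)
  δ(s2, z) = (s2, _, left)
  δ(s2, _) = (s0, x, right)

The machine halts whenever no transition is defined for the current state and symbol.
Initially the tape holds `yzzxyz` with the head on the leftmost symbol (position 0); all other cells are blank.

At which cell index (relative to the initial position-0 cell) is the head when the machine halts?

state=s0 head=0 tape=_[y]zzxyz_   (s0,y)→(s2,x,left)
state=s2 head=-1 tape=[_]xzzxyz_   (s2,_)→(s0,x,right)
state=s0 head=0 tape=x[x]zzxyz_   (s0,x)→(s1,x,left)
state=s1 head=-1 tape=[x]xzzxyz_   (s1,x)→(s2,z,right)
state=s2 head=0 tape=z[x]zzxyz_   (s2,x)→(s0,_,right)
state=s0 head=1 tape=z_[z]zxyz_   (s0,z)→(s1,x,right)
state=s1 head=2 tape=z_x[z]xyz_   (s1,z)→(s2,z,left)
state=s2 head=1 tape=z_[x]zxyz_   (s2,x)→(s0,_,right)
state=s0 head=2 tape=z__[z]xyz_   (s0,z)→(s1,x,right)
state=s1 head=3 tape=z__x[x]yz_   (s1,x)→(s2,z,right)
state=s2 head=4 tape=z__xz[y]z_   (s2,y)→(s0,z,right)
state=s0 head=5 tape=z__xzz[z]_   (s0,z)→(s1,x,right)
state=s1 head=6 tape=z__xzzx[_]   (s1,_)→(s0,y,left)
state=s0 head=5 tape=z__xzz[x]y   (s0,x)→(s1,x,left)
state=s1 head=4 tape=z__xz[z]xy   (s1,z)→(s2,z,left)
state=s2 head=3 tape=z__x[z]zxy   (s2,z)→(s2,_,left)
state=s2 head=2 tape=z__[x]_zxy   (s2,x)→(s0,_,right)
state=s0 head=3 tape=z___[_]zxy
At halt the head is at cell 3.

3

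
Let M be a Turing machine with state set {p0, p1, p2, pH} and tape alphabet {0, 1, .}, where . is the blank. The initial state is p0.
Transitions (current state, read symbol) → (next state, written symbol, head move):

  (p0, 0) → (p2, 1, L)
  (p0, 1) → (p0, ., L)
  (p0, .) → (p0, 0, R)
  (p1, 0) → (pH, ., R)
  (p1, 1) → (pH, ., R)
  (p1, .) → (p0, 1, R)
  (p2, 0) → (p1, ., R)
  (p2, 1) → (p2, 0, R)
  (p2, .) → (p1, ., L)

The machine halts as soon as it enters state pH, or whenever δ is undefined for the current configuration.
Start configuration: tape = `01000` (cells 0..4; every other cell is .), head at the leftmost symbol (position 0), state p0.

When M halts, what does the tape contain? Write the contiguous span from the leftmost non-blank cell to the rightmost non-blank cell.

p0 | ..[0]1000   read 0 → write 1, move L, go to p2
p2 | .[.]11000   read . → write ., move L, go to p1
p1 | [.].11000   read . → write 1, move R, go to p0
p0 | 1[.]11000   read . → write 0, move R, go to p0
p0 | 10[1]1000   read 1 → write ., move L, go to p0
p0 | 1[0].1000   read 0 → write 1, move L, go to p2
p2 | [1]1.1000   read 1 → write 0, move R, go to p2
p2 | 0[1].1000   read 1 → write 0, move R, go to p2
p2 | 00[.]1000   read . → write ., move L, go to p1
p1 | 0[0].1000   read 0 → write ., move R, go to pH
pH | 0.[.]1000
The non-blank tape span at halt is 0..1000.

0..1000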